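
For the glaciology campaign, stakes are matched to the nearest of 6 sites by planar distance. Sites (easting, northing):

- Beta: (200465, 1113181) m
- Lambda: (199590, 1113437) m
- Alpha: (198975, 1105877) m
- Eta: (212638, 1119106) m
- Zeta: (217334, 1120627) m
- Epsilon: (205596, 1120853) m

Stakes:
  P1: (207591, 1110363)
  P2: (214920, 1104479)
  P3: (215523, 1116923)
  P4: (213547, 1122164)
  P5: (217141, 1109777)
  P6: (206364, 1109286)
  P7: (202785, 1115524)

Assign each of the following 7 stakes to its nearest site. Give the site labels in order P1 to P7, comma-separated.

Beta, Eta, Eta, Eta, Eta, Beta, Beta

P1 → Beta (d²=58721000.00)
P2 → Eta (d²=219156653.00)
P3 → Eta (d²=13088714.00)
P4 → Eta (d²=10177645.00)
P5 → Eta (d²=107307250.00)
P6 → Beta (d²=49969226.00)
P7 → Beta (d²=10872049.00)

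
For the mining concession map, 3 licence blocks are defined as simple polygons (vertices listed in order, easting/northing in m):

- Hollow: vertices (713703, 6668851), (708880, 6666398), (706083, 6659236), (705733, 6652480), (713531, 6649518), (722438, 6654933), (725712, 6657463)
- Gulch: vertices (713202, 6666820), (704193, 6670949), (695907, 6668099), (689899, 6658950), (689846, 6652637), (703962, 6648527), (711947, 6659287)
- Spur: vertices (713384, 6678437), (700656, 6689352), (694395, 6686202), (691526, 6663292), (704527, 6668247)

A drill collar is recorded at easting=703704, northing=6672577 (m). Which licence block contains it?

Spur

Cast a ray rightward from (703704, 6672577). For each polygon, the edges (by vertex number in listed order) whose endpoints lie on opposite sides of northing = 6672577, where each meets that height, and whether that is right or left of the point:
Hollow: no edge straddles that height → 0 crossings.
Gulch: no edge straddles that height → 0 crossings.
Spur: 3–4 at easting≈692688.8 (left), 5–1 at easting≈708290.6 (right) → 1 crossing.
Only Spur has an odd count, so the point is inside Spur.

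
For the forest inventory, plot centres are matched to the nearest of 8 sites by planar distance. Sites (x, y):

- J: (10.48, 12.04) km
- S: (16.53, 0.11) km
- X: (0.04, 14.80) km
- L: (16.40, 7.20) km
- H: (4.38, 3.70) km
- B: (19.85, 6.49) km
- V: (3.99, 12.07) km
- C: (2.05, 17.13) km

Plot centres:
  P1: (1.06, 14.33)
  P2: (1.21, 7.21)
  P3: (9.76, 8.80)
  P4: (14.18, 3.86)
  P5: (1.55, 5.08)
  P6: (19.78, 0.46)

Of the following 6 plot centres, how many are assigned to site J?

P1 → X
P2 → H
P3 → J
P4 → L
P5 → H
P6 → S
1 of the 6 goes to J.

1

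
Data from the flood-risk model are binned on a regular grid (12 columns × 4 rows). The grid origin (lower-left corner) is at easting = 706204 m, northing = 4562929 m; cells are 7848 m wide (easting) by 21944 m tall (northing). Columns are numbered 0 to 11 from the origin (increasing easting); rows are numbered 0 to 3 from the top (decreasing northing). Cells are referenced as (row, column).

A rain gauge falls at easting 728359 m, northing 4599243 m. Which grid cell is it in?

(2, 2)

Column index: ⌊(728359 − 706204) / 7848⌋ = ⌊2.823⌋ = 2
Row offset from origin: ⌊(4599243 − 4562929) / 21944⌋ = ⌊1.655⌋ = 1 → row 2 (counted from top)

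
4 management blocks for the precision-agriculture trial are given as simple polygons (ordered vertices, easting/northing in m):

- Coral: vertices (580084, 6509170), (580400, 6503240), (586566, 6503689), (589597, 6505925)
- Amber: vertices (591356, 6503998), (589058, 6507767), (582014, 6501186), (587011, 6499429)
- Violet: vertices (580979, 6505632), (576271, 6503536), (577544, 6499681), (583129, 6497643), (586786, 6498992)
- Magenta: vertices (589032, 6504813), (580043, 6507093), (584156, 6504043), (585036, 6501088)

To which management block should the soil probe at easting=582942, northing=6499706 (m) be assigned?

Cast a ray rightward from (582942, 6499706). For each polygon, the edges (by vertex number in listed order) whose endpoints lie on opposite sides of northing = 6499706, where each meets that height, and whether that is right or left of the point:
Coral: no edge straddles that height → 0 crossings.
Amber: 3–4 at easting≈586223.2 (right), 4–1 at easting≈587274.4 (right) → 2 crossings.
Violet: 2–3 at easting≈577535.7 (left), 5–1 at easting≈586161.6 (right) → 1 crossing.
Magenta: no edge straddles that height → 0 crossings.
Only Violet has an odd count, so the point is inside Violet.

Violet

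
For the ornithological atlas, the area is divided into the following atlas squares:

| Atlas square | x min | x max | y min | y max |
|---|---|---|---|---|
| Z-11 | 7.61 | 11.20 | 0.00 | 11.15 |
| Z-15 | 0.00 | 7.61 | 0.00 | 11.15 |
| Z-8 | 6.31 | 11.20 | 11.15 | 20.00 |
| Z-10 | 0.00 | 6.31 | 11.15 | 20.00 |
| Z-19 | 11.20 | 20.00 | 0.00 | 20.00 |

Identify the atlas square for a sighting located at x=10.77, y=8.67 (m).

The point has x = 10.77 and y = 8.67.
Only Z-11 satisfies 7.61 ≤ x ≤ 11.20 and 0.00 ≤ y ≤ 11.15.

Z-11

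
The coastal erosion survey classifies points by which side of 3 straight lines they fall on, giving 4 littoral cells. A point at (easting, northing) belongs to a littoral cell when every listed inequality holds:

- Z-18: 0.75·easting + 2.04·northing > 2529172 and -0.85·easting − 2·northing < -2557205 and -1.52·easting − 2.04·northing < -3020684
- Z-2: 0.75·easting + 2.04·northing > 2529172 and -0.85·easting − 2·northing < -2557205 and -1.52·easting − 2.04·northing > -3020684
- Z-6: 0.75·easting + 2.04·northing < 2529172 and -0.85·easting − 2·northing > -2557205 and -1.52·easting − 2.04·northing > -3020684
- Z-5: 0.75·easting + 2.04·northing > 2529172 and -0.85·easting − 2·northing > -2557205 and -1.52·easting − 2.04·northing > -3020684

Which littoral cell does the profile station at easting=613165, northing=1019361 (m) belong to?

Z-2

0.75·613165 + 2.04·1019361 = 2539370.190, which is > 2529172
-0.85·613165 − 2·1019361 = -2559912.250, which is < -2557205
-1.52·613165 − 2.04·1019361 = -3011507.240, which is > -3020684
This sign pattern matches Z-2.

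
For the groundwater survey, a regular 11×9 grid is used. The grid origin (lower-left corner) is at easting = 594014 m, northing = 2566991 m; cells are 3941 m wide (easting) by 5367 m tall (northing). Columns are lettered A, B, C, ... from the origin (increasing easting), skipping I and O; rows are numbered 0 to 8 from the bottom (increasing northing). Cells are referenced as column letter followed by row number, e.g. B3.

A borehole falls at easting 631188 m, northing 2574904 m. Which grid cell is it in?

K1

Column index: ⌊(631188 − 594014) / 3941⌋ = ⌊9.433⌋ = 9 → column K
Row offset from origin: ⌊(2574904 − 2566991) / 5367⌋ = ⌊1.474⌋ = 1 → row 1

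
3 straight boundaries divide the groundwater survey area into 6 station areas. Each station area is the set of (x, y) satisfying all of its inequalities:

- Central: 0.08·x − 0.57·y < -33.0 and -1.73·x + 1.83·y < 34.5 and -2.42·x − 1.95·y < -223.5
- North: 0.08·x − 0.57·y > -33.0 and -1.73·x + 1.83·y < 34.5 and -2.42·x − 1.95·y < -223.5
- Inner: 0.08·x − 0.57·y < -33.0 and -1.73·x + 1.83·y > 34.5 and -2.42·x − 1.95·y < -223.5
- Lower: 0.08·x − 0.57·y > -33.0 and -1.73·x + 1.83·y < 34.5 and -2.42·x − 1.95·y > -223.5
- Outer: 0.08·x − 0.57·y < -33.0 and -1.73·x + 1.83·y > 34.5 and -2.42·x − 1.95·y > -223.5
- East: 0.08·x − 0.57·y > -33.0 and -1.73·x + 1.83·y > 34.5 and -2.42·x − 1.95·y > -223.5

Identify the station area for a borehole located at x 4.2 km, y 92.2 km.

0.08·4.2 − 0.57·92.2 = -52.218, which is < -33.0
-1.73·4.2 + 1.83·92.2 = 161.460, which is > 34.5
-2.42·4.2 − 1.95·92.2 = -189.954, which is > -223.5
This sign pattern matches Outer.

Outer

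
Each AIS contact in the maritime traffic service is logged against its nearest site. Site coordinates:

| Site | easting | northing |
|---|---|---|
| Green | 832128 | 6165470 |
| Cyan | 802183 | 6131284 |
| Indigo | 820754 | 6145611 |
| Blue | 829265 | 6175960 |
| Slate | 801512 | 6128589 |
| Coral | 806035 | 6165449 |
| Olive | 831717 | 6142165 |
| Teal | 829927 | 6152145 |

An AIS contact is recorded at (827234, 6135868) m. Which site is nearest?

Squared distances to each site:
Green: 900229640.000; Cyan: 648565657.000; Indigo: 136916449.000; Blue: 1611493425.000; Slate: 714605125.000; Coral: 1324433162.000; Olive: 59749498.000; Teal: 272192978.000.
Minimum at Olive.

Olive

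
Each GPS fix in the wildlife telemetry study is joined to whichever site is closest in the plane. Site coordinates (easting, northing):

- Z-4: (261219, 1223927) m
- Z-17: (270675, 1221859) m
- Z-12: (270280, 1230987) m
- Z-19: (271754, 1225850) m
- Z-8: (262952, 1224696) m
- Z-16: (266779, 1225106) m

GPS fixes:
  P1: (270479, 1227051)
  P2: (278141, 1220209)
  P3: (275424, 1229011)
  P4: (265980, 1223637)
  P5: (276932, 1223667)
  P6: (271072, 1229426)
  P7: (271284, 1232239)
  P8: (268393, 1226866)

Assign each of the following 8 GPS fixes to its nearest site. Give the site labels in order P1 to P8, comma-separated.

P1 → Z-19 (d²=3068026.00)
P2 → Z-17 (d²=58463656.00)
P3 → Z-19 (d²=23460821.00)
P4 → Z-16 (d²=2796362.00)
P5 → Z-19 (d²=31577173.00)
P6 → Z-12 (d²=3063985.00)
P7 → Z-12 (d²=2575520.00)
P8 → Z-16 (d²=5702596.00)

Z-19, Z-17, Z-19, Z-16, Z-19, Z-12, Z-12, Z-16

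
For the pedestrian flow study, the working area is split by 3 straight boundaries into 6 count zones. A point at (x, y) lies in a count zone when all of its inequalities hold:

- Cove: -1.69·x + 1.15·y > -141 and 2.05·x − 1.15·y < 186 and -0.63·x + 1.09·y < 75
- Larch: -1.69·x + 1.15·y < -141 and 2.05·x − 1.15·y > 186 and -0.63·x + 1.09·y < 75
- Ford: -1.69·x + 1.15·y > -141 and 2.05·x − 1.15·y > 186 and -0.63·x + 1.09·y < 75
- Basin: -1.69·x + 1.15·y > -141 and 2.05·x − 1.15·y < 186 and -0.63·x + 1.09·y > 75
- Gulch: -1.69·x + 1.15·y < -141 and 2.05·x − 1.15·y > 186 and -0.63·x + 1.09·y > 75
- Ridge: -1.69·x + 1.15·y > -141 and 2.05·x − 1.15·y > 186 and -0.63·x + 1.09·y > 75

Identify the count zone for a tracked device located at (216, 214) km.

Ridge

-1.69·216 + 1.15·214 = -118.940, which is > -141
2.05·216 − 1.15·214 = 196.700, which is > 186
-0.63·216 + 1.09·214 = 97.180, which is > 75
This sign pattern matches Ridge.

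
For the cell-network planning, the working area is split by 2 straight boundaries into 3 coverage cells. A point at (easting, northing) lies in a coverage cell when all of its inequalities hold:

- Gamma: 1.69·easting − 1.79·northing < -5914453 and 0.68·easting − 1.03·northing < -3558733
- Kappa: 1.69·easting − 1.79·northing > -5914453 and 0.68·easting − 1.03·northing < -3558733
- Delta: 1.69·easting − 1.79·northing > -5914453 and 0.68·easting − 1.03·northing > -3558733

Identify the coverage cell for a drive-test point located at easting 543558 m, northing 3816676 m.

Kappa

1.69·543558 − 1.79·3816676 = -5913237.020, which is > -5914453
0.68·543558 − 1.03·3816676 = -3561556.840, which is < -3558733
This sign pattern matches Kappa.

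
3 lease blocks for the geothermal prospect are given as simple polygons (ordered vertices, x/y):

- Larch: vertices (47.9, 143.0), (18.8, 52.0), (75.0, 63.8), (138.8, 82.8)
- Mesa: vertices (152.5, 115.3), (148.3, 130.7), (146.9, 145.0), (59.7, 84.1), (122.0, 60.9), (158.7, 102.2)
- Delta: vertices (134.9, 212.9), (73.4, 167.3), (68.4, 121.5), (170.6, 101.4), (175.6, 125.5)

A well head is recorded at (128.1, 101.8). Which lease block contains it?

Cast a ray rightward from (128.1, 101.8). For each polygon, the edges (by vertex number in listed order) whose endpoints lie on opposite sides of y = 101.8, where each meets that height, and whether that is right or left of the point:
Larch: 1–2 at x≈34.73 (left), 4–1 at x≈110.11 (left) → 0 crossings.
Mesa: 3–4 at x≈85.04 (left), 5–6 at x≈158.34 (right) → 1 crossing.
Delta: 3–4 at x≈168.57 (right), 4–5 at x≈170.68 (right) → 2 crossings.
Only Mesa has an odd count, so the point is inside Mesa.

Mesa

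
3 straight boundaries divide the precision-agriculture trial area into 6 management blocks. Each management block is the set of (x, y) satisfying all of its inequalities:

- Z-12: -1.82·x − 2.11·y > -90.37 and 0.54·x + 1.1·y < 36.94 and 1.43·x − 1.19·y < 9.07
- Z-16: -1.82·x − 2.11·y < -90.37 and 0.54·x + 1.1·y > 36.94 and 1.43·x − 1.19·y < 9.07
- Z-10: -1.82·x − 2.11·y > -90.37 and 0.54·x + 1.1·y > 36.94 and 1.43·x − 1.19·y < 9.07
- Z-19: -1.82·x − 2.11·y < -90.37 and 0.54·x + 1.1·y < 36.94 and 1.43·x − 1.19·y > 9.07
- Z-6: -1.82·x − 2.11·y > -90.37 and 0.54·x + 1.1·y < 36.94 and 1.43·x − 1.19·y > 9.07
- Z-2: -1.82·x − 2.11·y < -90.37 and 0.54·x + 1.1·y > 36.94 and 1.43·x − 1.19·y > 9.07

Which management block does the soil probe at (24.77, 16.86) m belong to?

Z-6

-1.82·24.77 − 2.11·16.86 = -80.656, which is > -90.37
0.54·24.77 + 1.1·16.86 = 31.922, which is < 36.94
1.43·24.77 − 1.19·16.86 = 15.358, which is > 9.07
This sign pattern matches Z-6.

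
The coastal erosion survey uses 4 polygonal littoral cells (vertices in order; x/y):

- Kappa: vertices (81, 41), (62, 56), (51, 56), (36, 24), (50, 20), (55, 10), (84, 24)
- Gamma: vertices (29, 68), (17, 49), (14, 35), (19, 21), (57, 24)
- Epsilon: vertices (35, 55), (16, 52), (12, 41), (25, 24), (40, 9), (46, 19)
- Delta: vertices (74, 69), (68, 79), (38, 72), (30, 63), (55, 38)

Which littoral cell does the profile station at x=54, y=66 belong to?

Delta

Cast a ray rightward from (54, 66). For each polygon, the edges (by vertex number in listed order) whose endpoints lie on opposite sides of y = 66, where each meets that height, and whether that is right or left of the point:
Kappa: no edge straddles that height → 0 crossings.
Gamma: 1–2 at x≈27.7 (left), 5–1 at x≈30.3 (left) → 0 crossings.
Epsilon: no edge straddles that height → 0 crossings.
Delta: 3–4 at x≈32.7 (left), 5–1 at x≈72.2 (right) → 1 crossing.
Only Delta has an odd count, so the point is inside Delta.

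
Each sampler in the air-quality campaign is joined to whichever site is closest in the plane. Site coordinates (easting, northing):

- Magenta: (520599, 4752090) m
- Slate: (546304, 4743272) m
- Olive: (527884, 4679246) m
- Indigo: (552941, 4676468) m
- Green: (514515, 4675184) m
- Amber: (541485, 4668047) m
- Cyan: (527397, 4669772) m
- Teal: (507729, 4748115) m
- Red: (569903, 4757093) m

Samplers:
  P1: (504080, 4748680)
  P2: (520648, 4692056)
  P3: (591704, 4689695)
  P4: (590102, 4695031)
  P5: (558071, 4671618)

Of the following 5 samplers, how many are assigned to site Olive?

P1 → Teal
P2 → Olive
P3 → Indigo
P4 → Indigo
P5 → Indigo
1 of the 5 goes to Olive.

1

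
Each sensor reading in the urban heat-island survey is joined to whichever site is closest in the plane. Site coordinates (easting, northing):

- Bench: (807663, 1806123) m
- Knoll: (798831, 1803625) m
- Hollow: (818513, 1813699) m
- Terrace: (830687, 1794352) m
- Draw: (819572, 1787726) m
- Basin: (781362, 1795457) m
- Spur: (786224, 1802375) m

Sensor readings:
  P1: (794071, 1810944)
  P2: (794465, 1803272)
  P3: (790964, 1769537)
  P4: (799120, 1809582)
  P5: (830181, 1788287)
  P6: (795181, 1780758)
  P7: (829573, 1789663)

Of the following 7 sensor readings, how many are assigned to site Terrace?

P1 → Knoll
P2 → Knoll
P3 → Basin
P4 → Knoll
P5 → Terrace
P6 → Basin
P7 → Terrace
2 of the 7 go to Terrace.

2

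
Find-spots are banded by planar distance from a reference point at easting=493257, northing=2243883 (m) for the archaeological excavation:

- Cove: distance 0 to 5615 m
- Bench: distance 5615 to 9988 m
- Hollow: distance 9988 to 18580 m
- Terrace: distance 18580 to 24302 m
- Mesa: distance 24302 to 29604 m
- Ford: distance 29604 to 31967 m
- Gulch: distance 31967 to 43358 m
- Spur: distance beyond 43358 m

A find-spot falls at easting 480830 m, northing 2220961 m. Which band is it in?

Distance = √((480830−493257)² + (2220961−2243883)²) = √(154430329.000 + 525418084.000) = 26073.903 m.
24302 ≤ 26073.903 < 29604 → Mesa.

Mesa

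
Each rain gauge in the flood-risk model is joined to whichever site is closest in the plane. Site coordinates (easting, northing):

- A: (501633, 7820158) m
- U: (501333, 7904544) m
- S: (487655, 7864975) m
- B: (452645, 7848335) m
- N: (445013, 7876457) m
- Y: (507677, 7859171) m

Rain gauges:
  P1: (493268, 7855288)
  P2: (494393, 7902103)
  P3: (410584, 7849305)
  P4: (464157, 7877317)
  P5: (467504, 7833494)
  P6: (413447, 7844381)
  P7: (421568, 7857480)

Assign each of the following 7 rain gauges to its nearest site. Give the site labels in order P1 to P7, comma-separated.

P1 → S (d²=125343738.00)
P2 → U (d²=54122081.00)
P3 → B (d²=1770068621.00)
P4 → N (d²=367232336.00)
P5 → B (d²=441045162.00)
P6 → B (d²=1552117320.00)
P7 → N (d²=909794554.00)

S, U, B, N, B, B, N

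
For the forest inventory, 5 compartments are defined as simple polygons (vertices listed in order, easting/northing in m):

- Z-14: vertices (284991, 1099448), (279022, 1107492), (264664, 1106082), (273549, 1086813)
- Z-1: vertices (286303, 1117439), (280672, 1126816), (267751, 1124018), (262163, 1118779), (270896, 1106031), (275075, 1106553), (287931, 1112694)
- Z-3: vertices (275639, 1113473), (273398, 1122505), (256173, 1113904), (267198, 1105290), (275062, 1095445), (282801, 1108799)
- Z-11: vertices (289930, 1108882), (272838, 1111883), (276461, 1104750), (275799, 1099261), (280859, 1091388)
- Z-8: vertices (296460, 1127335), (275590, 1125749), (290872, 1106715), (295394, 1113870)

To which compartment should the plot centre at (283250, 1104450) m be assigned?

Cast a ray rightward from (283250, 1104450). For each polygon, the edges (by vertex number in listed order) whose endpoints lie on opposite sides of northing = 1104450, where each meets that height, and whether that is right or left of the point:
Z-14: 1–2 at easting≈281279.3 (left), 3–4 at easting≈265416.5 (left) → 0 crossings.
Z-1: no edge straddles that height → 0 crossings.
Z-3: 4–5 at easting≈267869.0 (left), 5–6 at easting≈280280.6 (left) → 0 crossings.
Z-11: 3–4 at easting≈276424.8 (left), 5–1 at easting≈287631.9 (right) → 1 crossing.
Z-8: no edge straddles that height → 0 crossings.
Only Z-11 has an odd count, so the point is inside Z-11.

Z-11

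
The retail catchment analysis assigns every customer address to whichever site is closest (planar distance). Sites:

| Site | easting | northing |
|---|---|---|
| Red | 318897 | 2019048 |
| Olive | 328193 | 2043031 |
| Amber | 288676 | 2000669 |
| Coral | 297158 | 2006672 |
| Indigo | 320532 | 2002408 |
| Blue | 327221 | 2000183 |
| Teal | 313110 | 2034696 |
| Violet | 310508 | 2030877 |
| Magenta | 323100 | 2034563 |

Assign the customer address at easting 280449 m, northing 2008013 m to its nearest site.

Amber

Squared distances to each site:
Red: 1600019929.000; Olive: 3505749860.000; Amber: 121617865.000; Coral: 280988962.000; Indigo: 1638062914.000; Blue: 2248928884.000; Teal: 1778723410.000; Violet: 1426305977.000; Magenta: 2524010301.000.
Minimum at Amber.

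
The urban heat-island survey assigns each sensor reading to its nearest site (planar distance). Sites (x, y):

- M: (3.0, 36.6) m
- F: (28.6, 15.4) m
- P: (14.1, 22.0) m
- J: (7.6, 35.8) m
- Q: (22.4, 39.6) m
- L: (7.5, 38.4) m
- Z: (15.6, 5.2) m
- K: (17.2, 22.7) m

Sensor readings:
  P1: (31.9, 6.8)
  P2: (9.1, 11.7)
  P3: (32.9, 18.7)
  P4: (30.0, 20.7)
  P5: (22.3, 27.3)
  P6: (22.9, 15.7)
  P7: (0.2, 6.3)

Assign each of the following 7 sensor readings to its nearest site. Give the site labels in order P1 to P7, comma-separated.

F, Z, F, F, K, F, Z

P1 → F (d²=84.85)
P2 → Z (d²=84.50)
P3 → F (d²=29.38)
P4 → F (d²=30.05)
P5 → K (d²=47.17)
P6 → F (d²=32.58)
P7 → Z (d²=238.37)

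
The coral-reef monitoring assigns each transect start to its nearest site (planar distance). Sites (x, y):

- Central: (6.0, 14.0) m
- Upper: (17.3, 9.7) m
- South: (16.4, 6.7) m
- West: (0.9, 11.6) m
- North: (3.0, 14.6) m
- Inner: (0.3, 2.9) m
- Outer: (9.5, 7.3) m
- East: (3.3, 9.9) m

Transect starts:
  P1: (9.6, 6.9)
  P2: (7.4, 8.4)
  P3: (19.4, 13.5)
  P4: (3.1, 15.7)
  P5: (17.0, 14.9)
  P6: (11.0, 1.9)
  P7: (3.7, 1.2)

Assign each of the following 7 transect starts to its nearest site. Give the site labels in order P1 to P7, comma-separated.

P1 → Outer (d²=0.17)
P2 → Outer (d²=5.62)
P3 → Upper (d²=18.85)
P4 → North (d²=1.22)
P5 → Upper (d²=27.13)
P6 → Outer (d²=31.41)
P7 → Inner (d²=14.45)

Outer, Outer, Upper, North, Upper, Outer, Inner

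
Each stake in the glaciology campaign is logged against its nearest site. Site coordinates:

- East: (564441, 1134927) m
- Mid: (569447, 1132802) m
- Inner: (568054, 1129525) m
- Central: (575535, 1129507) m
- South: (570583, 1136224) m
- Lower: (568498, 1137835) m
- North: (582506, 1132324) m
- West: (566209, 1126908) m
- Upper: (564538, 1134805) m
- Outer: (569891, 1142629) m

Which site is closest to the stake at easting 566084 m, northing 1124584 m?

West

Squared distances to each site:
East: 109677098.000; Mid: 78845293.000; Inner: 28294381.000; Central: 113557330.000; South: 155730601.000; Lower: 181416397.000; North: 329589684.000; West: 5416601.000; Upper: 106858957.000; Outer: 340115274.000.
Minimum at West.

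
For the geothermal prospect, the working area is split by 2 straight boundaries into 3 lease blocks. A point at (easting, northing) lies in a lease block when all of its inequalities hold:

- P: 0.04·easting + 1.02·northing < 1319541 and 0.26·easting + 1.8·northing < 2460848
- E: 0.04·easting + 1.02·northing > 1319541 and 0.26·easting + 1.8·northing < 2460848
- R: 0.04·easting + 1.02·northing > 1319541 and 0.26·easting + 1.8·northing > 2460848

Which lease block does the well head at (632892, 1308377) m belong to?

R

0.04·632892 + 1.02·1308377 = 1359860.220, which is > 1319541
0.26·632892 + 1.8·1308377 = 2519630.520, which is > 2460848
This sign pattern matches R.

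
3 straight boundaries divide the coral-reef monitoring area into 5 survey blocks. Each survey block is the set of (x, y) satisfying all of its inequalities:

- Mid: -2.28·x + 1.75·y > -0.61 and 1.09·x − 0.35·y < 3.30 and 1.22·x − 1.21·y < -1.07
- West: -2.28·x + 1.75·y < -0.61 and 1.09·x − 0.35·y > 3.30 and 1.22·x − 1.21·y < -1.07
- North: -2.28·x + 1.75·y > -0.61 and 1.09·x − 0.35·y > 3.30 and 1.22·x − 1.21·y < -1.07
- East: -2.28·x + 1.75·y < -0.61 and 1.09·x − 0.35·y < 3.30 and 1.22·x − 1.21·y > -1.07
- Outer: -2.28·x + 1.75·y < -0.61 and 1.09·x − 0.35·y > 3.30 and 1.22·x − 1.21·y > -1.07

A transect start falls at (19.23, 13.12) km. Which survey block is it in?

-2.28·19.23 + 1.75·13.12 = -20.884, which is < -0.61
1.09·19.23 − 0.35·13.12 = 16.369, which is > 3.30
1.22·19.23 − 1.21·13.12 = 7.585, which is > -1.07
This sign pattern matches Outer.

Outer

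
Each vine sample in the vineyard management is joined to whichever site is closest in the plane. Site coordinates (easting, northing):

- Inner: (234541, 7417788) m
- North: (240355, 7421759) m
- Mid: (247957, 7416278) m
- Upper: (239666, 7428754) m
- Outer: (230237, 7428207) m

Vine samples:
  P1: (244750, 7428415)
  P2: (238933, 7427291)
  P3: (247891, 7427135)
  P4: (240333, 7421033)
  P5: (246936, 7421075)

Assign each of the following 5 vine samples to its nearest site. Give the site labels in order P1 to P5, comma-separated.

Upper, Upper, Upper, North, Mid

P1 → Upper (d²=25961977.00)
P2 → Upper (d²=2677658.00)
P3 → Upper (d²=70271786.00)
P4 → North (d²=527560.00)
P5 → Mid (d²=24053650.00)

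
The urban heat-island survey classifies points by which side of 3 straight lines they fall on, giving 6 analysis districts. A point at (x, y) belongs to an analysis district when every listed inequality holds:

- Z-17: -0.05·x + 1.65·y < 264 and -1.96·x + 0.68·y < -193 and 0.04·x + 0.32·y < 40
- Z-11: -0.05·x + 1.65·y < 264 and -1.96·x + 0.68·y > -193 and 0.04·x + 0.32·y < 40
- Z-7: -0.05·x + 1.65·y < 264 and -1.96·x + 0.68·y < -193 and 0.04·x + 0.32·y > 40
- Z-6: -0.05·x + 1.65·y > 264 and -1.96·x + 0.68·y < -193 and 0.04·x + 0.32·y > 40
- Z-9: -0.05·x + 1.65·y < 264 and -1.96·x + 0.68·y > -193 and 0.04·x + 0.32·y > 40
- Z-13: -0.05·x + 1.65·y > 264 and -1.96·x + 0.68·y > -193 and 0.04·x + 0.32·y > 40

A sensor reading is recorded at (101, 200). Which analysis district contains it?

-0.05·101 + 1.65·200 = 324.950, which is > 264
-1.96·101 + 0.68·200 = -61.960, which is > -193
0.04·101 + 0.32·200 = 68.040, which is > 40
This sign pattern matches Z-13.

Z-13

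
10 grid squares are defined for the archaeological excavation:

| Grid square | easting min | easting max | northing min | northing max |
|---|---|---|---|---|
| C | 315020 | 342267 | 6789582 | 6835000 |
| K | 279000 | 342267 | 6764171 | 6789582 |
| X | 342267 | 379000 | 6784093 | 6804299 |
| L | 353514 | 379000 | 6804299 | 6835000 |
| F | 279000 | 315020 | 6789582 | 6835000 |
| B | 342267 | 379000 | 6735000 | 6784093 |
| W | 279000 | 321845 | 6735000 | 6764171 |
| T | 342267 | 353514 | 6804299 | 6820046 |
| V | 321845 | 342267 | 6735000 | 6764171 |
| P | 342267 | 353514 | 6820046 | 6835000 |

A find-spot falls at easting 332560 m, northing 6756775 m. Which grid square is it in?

The point has easting = 332560 and northing = 6756775.
Only V satisfies 321845 ≤ easting ≤ 342267 and 6735000 ≤ northing ≤ 6764171.

V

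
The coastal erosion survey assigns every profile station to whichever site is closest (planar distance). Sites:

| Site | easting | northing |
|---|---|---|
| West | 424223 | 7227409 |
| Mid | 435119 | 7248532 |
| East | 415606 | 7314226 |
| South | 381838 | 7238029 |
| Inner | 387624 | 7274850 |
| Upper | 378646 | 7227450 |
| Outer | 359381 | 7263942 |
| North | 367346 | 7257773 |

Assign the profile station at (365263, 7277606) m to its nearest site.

Outer

Squared distances to each site:
West: 5996020409.000; Mid: 5725158212.000; East: 3875442049.000; South: 1841069554.000; Inner: 507609857.000; Upper: 2694729025.000; Outer: 221302820.000; North: 397686778.000.
Minimum at Outer.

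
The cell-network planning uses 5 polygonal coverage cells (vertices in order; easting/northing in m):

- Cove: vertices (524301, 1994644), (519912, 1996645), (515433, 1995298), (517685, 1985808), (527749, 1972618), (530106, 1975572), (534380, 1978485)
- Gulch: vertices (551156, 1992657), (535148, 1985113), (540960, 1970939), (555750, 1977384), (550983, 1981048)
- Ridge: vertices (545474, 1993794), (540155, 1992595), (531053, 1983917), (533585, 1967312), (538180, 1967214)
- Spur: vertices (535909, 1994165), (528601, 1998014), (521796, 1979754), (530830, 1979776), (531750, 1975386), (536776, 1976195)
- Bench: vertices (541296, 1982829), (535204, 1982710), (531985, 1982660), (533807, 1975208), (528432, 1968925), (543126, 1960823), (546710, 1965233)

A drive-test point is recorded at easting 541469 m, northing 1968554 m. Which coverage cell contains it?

Bench

Cast a ray rightward from (541469, 1968554). For each polygon, the edges (by vertex number in listed order) whose endpoints lie on opposite sides of northing = 1968554, where each meets that height, and whether that is right or left of the point:
Cove: no edge straddles that height → 0 crossings.
Gulch: no edge straddles that height → 0 crossings.
Ridge: 3–4 at easting≈533395.6 (left), 5–1 at easting≈538547.7 (left) → 0 crossings.
Spur: no edge straddles that height → 0 crossings.
Bench: 5–6 at easting≈529104.9 (left), 7–1 at easting≈545688.2 (right) → 1 crossing.
Only Bench has an odd count, so the point is inside Bench.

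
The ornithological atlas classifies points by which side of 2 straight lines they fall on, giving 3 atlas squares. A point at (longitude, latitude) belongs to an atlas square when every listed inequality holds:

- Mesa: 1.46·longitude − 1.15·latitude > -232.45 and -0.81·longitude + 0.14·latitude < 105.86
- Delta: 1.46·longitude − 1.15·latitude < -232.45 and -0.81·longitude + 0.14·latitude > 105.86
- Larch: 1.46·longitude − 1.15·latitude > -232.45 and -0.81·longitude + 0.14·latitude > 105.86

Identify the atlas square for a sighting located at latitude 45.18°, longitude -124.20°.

1.46·-124.20 − 1.15·45.18 = -233.289, which is < -232.45
-0.81·-124.20 + 0.14·45.18 = 106.927, which is > 105.86
This sign pattern matches Delta.

Delta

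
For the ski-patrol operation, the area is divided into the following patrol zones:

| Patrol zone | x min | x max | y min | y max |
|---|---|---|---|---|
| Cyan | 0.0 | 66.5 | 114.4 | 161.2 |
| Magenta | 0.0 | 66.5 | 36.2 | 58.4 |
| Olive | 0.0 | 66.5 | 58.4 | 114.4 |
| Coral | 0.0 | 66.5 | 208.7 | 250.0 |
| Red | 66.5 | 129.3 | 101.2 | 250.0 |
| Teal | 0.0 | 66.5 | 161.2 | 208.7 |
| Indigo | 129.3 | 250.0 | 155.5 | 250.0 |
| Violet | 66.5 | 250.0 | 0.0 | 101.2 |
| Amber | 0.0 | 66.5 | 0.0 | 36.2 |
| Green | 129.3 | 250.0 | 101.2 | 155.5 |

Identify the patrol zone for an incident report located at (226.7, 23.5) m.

Violet

The point has x = 226.7 and y = 23.5.
Only Violet satisfies 66.5 ≤ x ≤ 250.0 and 0.0 ≤ y ≤ 101.2.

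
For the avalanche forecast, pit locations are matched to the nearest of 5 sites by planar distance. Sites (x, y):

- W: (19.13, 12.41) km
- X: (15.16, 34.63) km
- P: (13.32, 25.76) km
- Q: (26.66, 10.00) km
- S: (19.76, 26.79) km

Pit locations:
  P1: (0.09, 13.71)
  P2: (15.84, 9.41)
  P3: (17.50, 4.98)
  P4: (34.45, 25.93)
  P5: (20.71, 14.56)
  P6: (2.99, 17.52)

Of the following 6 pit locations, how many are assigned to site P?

P1 → P
P2 → W
P3 → W
P4 → S
P5 → W
P6 → P
2 of the 6 go to P.

2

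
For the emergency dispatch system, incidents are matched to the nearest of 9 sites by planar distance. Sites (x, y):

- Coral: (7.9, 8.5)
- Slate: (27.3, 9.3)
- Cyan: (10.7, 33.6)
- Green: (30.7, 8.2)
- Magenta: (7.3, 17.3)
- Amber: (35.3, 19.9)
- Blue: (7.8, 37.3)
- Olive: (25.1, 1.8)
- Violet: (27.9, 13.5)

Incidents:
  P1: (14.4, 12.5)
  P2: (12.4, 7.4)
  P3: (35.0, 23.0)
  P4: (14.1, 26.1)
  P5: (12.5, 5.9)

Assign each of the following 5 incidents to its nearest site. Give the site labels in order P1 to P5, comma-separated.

P1 → Coral (d²=58.25)
P2 → Coral (d²=21.46)
P3 → Amber (d²=9.70)
P4 → Cyan (d²=67.81)
P5 → Coral (d²=27.92)

Coral, Coral, Amber, Cyan, Coral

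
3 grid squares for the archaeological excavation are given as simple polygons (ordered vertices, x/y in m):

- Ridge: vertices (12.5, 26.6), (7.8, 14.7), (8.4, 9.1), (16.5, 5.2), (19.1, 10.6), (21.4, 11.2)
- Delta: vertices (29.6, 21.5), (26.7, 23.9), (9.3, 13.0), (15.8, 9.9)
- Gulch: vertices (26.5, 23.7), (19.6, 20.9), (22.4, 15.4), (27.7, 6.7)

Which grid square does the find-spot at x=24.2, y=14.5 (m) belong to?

Gulch

Cast a ray rightward from (24.2, 14.5). For each polygon, the edges (by vertex number in listed order) whose endpoints lie on opposite sides of y = 14.5, where each meets that height, and whether that is right or left of the point:
Ridge: 2–3 at x≈7.82 (left), 6–1 at x≈19.49 (left) → 0 crossings.
Delta: 2–3 at x≈11.69 (left), 4–1 at x≈21.27 (left) → 0 crossings.
Gulch: 3–4 at x≈22.95 (left), 4–1 at x≈27.15 (right) → 1 crossing.
Only Gulch has an odd count, so the point is inside Gulch.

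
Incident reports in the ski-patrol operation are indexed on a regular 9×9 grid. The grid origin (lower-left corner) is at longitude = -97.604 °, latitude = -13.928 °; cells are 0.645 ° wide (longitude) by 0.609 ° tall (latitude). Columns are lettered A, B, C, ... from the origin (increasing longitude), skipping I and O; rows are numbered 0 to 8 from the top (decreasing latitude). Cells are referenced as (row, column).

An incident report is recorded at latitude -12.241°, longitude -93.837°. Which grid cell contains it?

(6, F)

Column index: ⌊(-93.837 − -97.604) / 0.645⌋ = ⌊5.840⌋ = 5 → column F
Row offset from origin: ⌊(-12.241 − -13.928) / 0.609⌋ = ⌊2.770⌋ = 2 → row 6 (counted from top)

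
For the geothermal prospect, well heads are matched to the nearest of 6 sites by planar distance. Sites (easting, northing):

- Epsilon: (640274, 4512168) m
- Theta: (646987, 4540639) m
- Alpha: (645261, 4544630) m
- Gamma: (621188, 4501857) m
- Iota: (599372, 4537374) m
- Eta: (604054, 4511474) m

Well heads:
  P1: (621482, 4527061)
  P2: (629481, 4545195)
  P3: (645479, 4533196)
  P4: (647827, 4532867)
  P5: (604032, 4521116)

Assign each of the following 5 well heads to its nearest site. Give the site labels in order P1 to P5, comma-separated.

P1 → Eta (d²=546689753.00)
P2 → Alpha (d²=249327625.00)
P3 → Theta (d²=57672313.00)
P4 → Theta (d²=61109584.00)
P5 → Eta (d²=92968648.00)

Eta, Alpha, Theta, Theta, Eta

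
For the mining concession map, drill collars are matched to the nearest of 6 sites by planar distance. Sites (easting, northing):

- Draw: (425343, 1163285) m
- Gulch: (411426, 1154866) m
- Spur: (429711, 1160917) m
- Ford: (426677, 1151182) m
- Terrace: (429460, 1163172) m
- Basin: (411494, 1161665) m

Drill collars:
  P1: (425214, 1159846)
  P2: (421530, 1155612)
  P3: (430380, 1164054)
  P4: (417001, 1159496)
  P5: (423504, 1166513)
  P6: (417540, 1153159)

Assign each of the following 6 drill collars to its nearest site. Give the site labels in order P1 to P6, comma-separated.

P1 → Draw (d²=11843362.00)
P2 → Ford (d²=46116509.00)
P3 → Terrace (d²=1624324.00)
P4 → Basin (d²=35031610.00)
P5 → Draw (d²=13801905.00)
P6 → Gulch (d²=40294845.00)

Draw, Ford, Terrace, Basin, Draw, Gulch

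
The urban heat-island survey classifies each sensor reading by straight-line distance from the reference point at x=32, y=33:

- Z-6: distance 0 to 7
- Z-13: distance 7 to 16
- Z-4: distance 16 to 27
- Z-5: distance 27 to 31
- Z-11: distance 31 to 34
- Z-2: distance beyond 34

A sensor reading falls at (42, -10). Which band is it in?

Z-2

Distance = √((42−32)² + (-10−33)²) = √(100.000 + 1849.000) = 44.147.
34 ≤ 44.147 < ∞ → Z-2.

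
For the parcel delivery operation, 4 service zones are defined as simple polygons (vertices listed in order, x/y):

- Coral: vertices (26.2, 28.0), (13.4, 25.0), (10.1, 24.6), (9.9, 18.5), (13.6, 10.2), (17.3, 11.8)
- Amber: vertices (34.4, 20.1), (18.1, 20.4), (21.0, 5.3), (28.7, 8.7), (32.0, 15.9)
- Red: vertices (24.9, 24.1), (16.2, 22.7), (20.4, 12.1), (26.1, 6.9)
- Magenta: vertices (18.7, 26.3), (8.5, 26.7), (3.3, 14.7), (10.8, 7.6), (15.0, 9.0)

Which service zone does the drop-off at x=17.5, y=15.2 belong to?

Cast a ray rightward from (17.5, 15.2). For each polygon, the edges (by vertex number in listed order) whose endpoints lie on opposite sides of y = 15.2, where each meets that height, and whether that is right or left of the point:
Coral: 4–5 at x≈11.37 (left), 6–1 at x≈19.17 (right) → 1 crossing.
Amber: 2–3 at x≈19.10 (right), 4–5 at x≈31.68 (right) → 2 crossings.
Red: 2–3 at x≈19.17 (right), 4–1 at x≈25.52 (right) → 2 crossings.
Magenta: 2–3 at x≈3.52 (left), 5–1 at x≈16.33 (left) → 0 crossings.
Only Coral has an odd count, so the point is inside Coral.

Coral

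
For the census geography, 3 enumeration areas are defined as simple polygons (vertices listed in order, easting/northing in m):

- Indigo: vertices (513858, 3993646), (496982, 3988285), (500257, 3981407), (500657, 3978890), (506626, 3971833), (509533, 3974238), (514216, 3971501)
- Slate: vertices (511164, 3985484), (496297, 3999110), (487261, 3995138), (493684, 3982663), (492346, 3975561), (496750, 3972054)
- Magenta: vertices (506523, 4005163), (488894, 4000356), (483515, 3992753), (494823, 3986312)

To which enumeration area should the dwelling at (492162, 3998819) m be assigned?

Magenta

Cast a ray rightward from (492162, 3998819). For each polygon, the edges (by vertex number in listed order) whose endpoints lie on opposite sides of northing = 3998819, where each meets that height, and whether that is right or left of the point:
Indigo: no edge straddles that height → 0 crossings.
Slate: 1–2 at easting≈496614.5 (right), 2–3 at easting≈495635.0 (right) → 2 crossings.
Magenta: 2–3 at easting≈487806.6 (left), 4–1 at easting≈502585.6 (right) → 1 crossing.
Only Magenta has an odd count, so the point is inside Magenta.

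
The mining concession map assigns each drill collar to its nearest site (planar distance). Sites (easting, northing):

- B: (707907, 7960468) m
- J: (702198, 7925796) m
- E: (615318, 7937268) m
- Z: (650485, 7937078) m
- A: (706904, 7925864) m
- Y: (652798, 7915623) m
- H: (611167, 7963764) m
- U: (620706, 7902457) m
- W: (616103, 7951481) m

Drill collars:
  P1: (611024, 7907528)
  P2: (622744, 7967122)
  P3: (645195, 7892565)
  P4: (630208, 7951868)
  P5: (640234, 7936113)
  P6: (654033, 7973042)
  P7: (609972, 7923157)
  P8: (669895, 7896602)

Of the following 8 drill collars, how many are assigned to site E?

P1 → U
P2 → H
P3 → Y
P4 → W
P5 → Z
P6 → Z
P7 → E
P8 → Y
1 of the 8 goes to E.

1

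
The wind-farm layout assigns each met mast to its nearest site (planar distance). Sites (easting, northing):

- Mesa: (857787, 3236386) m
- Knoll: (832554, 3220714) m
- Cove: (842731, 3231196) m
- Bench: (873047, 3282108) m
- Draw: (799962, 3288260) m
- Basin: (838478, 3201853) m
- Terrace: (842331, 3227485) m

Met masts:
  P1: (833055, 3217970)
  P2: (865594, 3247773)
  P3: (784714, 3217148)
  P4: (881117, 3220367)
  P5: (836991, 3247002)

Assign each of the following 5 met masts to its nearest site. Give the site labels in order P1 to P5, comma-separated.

Knoll, Mesa, Knoll, Mesa, Cove

P1 → Knoll (d²=7780537.00)
P2 → Mesa (d²=190613018.00)
P3 → Knoll (d²=2301381956.00)
P4 → Mesa (d²=800897261.00)
P5 → Cove (d²=282777236.00)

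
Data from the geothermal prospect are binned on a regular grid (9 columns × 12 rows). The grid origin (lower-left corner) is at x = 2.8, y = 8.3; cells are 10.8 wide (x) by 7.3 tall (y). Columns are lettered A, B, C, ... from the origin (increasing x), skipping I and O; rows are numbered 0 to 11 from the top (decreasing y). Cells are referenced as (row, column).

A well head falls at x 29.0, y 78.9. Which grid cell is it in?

(2, C)

Column index: ⌊(29.0 − 2.8) / 10.8⌋ = ⌊2.426⌋ = 2 → column C
Row offset from origin: ⌊(78.9 − 8.3) / 7.3⌋ = ⌊9.671⌋ = 9 → row 2 (counted from top)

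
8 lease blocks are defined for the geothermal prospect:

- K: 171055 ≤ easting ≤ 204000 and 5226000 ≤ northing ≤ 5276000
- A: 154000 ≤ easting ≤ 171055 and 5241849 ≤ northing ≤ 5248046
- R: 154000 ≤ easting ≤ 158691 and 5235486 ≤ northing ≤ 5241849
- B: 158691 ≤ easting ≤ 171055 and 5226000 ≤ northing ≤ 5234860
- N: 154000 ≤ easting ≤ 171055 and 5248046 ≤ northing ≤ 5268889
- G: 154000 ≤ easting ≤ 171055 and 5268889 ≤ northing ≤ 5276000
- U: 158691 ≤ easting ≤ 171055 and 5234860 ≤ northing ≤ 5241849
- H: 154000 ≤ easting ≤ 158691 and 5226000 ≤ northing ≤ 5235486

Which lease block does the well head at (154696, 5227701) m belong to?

H

The point has easting = 154696 and northing = 5227701.
Only H satisfies 154000 ≤ easting ≤ 158691 and 5226000 ≤ northing ≤ 5235486.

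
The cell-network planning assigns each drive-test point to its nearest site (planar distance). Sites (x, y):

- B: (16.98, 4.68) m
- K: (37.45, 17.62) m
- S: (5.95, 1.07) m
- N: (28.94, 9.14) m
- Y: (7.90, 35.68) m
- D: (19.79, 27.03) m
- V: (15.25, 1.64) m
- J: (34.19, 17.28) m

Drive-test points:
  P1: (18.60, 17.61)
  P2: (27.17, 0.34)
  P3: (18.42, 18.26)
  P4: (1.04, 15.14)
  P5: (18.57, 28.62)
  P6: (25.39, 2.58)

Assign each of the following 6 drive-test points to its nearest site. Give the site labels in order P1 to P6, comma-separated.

P1 → D (d²=90.15)
P2 → N (d²=80.57)
P3 → D (d²=78.79)
P4 → S (d²=222.07)
P5 → D (d²=4.02)
P6 → N (d²=55.64)

D, N, D, S, D, N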